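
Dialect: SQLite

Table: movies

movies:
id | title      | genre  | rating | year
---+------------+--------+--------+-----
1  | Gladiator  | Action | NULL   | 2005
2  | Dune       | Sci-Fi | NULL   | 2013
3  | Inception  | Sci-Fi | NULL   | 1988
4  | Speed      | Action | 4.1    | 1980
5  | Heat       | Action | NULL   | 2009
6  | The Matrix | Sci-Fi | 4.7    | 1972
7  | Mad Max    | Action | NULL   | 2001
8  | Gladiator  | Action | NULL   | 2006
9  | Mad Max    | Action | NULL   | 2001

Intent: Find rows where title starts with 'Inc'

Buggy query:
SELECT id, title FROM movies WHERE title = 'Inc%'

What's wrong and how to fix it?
Bug: Wildcards only work with LIKE; '=' treats '%' as a literal character

Fix: Replace '=' with LIKE so 'Inc%' is treated as a pattern

Corrected query:
SELECT id, title FROM movies WHERE title LIKE 'Inc%'

Result:
id | title    
---+----------
3  | Inception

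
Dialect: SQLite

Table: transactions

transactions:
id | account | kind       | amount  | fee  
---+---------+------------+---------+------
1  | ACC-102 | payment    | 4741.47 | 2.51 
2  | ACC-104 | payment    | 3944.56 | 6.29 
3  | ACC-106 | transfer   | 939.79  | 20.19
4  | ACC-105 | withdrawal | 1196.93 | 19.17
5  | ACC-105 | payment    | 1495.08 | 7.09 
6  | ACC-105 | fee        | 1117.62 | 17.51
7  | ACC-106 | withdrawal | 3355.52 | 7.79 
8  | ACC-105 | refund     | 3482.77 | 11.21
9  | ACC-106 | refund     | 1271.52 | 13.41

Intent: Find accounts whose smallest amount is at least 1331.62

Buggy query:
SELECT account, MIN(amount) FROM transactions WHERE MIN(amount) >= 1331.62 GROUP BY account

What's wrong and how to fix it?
Bug: Aggregates like MIN are computed per group after WHERE runs

Fix: Use HAVING for the per-group MIN condition

Corrected query:
SELECT account, MIN(amount) FROM transactions GROUP BY account HAVING MIN(amount) >= 1331.62

Result:
account | MIN(amount)
--------+------------
ACC-102 | 4741.47    
ACC-104 | 3944.56    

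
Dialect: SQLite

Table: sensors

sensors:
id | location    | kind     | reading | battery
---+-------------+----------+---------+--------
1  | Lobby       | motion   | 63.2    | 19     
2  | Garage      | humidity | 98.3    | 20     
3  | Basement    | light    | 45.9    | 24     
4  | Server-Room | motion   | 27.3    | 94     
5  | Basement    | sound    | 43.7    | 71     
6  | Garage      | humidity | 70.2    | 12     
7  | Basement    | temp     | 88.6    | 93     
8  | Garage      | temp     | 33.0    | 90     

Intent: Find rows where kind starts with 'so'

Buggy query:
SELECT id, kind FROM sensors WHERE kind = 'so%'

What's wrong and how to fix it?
Bug: Wildcards only work with LIKE; '=' treats '%' as a literal character

Fix: Use LIKE for wildcard pattern matching

Corrected query:
SELECT id, kind FROM sensors WHERE kind LIKE 'so%'

Result:
id | kind 
---+------
5  | sound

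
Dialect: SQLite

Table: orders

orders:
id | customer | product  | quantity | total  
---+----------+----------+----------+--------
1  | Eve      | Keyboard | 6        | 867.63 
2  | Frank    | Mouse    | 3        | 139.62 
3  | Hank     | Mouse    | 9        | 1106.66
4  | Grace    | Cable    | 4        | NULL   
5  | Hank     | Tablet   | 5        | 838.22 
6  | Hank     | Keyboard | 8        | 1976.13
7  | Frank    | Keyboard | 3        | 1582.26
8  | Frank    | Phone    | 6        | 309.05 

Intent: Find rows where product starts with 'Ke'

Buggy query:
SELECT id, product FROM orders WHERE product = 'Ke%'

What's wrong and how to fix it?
Bug: '=' compares the literal string including the % character; pattern matching needs LIKE

Fix: Use LIKE for wildcard pattern matching

Corrected query:
SELECT id, product FROM orders WHERE product LIKE 'Ke%'

Result:
id | product 
---+---------
1  | Keyboard
6  | Keyboard
7  | Keyboard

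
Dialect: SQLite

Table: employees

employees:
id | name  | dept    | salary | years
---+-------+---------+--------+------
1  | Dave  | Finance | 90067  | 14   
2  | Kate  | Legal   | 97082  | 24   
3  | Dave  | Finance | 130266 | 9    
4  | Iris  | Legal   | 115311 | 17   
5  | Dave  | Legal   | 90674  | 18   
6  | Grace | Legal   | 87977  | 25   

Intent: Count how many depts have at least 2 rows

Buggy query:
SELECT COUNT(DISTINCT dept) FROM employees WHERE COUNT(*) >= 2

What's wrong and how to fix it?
Bug: WHERE filters individual rows, not groups, so a group-level COUNT is invalid there

Fix: Group first with HAVING COUNT(*) >= 2, then COUNT the resulting groups

Corrected query:
SELECT COUNT(*) FROM (SELECT dept FROM employees GROUP BY dept HAVING COUNT(*) >= 2)

Result:
COUNT(*)
--------
2       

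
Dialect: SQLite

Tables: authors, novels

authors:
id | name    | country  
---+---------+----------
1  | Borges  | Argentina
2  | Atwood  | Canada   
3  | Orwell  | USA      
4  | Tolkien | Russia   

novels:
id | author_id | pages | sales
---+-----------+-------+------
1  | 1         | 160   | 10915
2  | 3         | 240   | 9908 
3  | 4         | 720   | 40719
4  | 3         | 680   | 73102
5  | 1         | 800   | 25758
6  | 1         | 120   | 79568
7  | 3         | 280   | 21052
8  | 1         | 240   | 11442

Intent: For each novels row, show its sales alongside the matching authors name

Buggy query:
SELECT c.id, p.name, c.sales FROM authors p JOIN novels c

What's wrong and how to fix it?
Bug: Missing join condition: each novels row is matched to all authors rows instead of just its own

Fix: Add ON c.author_id = p.id to the JOIN

Corrected query:
SELECT c.id, p.name, c.sales FROM authors p JOIN novels c ON c.author_id = p.id

Result:
id | name    | sales
---+---------+------
1  | Borges  | 10915
2  | Orwell  | 9908 
3  | Tolkien | 40719
4  | Orwell  | 73102
5  | Borges  | 25758
6  | Borges  | 79568
7  | Orwell  | 21052
8  | Borges  | 11442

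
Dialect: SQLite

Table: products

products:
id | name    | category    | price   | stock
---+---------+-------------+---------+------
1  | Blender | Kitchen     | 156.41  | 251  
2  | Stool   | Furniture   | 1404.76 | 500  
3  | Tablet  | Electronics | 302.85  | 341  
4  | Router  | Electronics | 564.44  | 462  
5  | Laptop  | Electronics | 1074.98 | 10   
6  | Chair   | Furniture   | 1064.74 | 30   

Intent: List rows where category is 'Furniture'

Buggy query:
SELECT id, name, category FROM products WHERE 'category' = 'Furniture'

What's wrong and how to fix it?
Bug: 'category' in single quotes is a string literal, not the column; the comparison is literal-vs-literal and never true

Fix: Reference the column as category without single quotes

Corrected query:
SELECT id, name, category FROM products WHERE category = 'Furniture'

Result:
id | name  | category 
---+-------+----------
2  | Stool | Furniture
6  | Chair | Furniture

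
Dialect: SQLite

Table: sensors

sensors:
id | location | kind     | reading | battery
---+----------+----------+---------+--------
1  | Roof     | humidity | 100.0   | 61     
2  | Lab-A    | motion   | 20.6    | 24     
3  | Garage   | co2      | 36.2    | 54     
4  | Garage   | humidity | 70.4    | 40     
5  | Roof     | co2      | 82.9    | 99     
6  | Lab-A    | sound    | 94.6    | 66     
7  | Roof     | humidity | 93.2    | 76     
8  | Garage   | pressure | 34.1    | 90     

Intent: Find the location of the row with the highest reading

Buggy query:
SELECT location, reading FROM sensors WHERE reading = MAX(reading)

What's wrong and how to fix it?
Bug: WHERE is evaluated per row; an aggregate over the whole table isn't defined there

Fix: Use a subquery: WHERE reading = (SELECT MAX(reading) FROM sensors)

Corrected query:
SELECT location, reading FROM sensors WHERE reading = (SELECT MAX(reading) FROM sensors)

Result:
location | reading
---------+--------
Roof     | 100    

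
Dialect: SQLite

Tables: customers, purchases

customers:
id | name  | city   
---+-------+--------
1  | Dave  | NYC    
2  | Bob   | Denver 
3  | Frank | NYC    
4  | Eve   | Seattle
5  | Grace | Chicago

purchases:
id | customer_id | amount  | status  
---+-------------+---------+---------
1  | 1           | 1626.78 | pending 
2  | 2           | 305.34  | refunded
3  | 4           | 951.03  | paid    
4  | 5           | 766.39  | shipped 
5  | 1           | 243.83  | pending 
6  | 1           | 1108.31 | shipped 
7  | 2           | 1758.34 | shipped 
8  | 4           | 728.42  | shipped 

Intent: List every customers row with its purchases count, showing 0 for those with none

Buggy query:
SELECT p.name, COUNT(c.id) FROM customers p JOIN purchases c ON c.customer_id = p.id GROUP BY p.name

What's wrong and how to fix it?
Bug: An inner join excludes parents with zero children

Fix: Use LEFT JOIN so parents without children still appear (COUNT(c.id) gives 0)

Corrected query:
SELECT p.name, COUNT(c.id) FROM customers p LEFT JOIN purchases c ON c.customer_id = p.id GROUP BY p.name

Result:
name  | COUNT(c.id)
------+------------
Bob   | 2          
Dave  | 3          
Eve   | 2          
Frank | 0          
Grace | 1          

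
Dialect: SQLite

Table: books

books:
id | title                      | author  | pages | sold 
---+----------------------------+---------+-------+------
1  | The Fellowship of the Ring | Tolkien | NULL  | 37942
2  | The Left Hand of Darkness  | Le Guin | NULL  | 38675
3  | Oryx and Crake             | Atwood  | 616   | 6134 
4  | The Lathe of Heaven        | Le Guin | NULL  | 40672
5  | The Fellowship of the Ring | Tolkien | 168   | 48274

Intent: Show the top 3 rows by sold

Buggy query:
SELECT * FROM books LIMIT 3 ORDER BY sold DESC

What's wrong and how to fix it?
Bug: ORDER BY cannot follow LIMIT; LIMIT is the final clause

Fix: Sort with ORDER BY, then apply LIMIT

Corrected query:
SELECT * FROM books ORDER BY sold DESC LIMIT 3

Result:
id | title                      | author  | pages | sold 
---+----------------------------+---------+-------+------
5  | The Fellowship of the Ring | Tolkien | 168   | 48274
4  | The Lathe of Heaven        | Le Guin | NULL  | 40672
2  | The Left Hand of Darkness  | Le Guin | NULL  | 38675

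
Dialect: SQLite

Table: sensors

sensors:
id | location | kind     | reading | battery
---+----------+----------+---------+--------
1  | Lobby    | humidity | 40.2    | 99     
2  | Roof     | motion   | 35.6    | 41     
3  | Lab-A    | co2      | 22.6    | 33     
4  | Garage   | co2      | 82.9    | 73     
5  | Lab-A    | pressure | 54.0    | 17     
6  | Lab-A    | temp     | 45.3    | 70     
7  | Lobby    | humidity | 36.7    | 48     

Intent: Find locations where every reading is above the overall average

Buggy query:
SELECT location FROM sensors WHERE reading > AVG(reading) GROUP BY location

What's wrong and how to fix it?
Bug: WHERE evaluates per row before aggregation, so AVG() is unavailable

Fix: Use a subquery for AVG and a HAVING MIN(...) filter so the condition holds for every row in the group

Corrected query:
SELECT location FROM sensors GROUP BY location HAVING MIN(reading) > (SELECT AVG(reading) FROM sensors)

Result:
location
--------
Garage  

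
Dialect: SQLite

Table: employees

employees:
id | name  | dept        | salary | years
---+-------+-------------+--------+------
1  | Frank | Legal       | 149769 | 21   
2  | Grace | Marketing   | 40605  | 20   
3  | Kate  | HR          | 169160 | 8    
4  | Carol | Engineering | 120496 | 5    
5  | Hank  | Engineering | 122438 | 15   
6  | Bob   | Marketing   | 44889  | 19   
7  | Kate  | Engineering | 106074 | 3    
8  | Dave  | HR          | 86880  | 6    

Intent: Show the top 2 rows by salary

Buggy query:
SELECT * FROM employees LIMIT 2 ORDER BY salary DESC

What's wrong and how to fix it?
Bug: LIMIT must come after ORDER BY

Fix: Sort with ORDER BY, then apply LIMIT

Corrected query:
SELECT * FROM employees ORDER BY salary DESC LIMIT 2

Result:
id | name  | dept  | salary | years
---+-------+-------+--------+------
3  | Kate  | HR    | 169160 | 8    
1  | Frank | Legal | 149769 | 21   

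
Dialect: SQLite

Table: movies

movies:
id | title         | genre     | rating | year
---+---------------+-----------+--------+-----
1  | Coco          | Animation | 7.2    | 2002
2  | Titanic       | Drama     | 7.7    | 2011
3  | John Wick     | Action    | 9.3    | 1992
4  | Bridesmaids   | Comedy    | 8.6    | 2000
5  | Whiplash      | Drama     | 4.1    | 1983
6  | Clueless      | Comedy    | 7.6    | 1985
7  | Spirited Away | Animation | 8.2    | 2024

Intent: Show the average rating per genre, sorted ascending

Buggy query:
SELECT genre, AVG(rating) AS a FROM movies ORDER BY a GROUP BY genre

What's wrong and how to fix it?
Bug: ORDER BY appears before GROUP BY; SQL clause order requires GROUP BY first

Fix: Move ORDER BY to the end, after GROUP BY

Corrected query:
SELECT genre, AVG(rating) AS a FROM movies GROUP BY genre ORDER BY a

Result:
genre     | a  
----------+----
Drama     | 5.9
Animation | 7.7
Comedy    | 8.1
Action    | 9.3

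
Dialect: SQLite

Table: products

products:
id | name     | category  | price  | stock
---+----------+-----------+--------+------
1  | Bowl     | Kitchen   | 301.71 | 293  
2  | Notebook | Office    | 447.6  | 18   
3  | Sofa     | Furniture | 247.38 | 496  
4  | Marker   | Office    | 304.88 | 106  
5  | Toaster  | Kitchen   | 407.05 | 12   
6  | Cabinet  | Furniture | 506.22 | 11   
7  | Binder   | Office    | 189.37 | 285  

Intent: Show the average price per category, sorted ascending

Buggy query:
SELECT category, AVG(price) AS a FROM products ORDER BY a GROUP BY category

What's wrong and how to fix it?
Bug: ORDER BY appears before GROUP BY; SQL clause order requires GROUP BY first

Fix: Move ORDER BY to the end, after GROUP BY

Corrected query:
SELECT category, AVG(price) AS a FROM products GROUP BY category ORDER BY a

Result:
category  | a     
----------+-------
Office    | 313.95
Kitchen   | 354.38
Furniture | 376.8 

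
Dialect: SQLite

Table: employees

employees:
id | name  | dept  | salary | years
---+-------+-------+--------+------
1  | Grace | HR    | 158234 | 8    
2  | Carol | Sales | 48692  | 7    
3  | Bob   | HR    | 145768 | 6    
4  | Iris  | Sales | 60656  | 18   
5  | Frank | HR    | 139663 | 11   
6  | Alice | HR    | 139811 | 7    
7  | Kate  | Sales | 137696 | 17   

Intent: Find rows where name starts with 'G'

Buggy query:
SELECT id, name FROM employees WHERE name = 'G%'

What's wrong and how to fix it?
Bug: '=' compares the literal string including the % character; pattern matching needs LIKE

Fix: Replace '=' with LIKE so 'G%' is treated as a pattern

Corrected query:
SELECT id, name FROM employees WHERE name LIKE 'G%'

Result:
id | name 
---+------
1  | Grace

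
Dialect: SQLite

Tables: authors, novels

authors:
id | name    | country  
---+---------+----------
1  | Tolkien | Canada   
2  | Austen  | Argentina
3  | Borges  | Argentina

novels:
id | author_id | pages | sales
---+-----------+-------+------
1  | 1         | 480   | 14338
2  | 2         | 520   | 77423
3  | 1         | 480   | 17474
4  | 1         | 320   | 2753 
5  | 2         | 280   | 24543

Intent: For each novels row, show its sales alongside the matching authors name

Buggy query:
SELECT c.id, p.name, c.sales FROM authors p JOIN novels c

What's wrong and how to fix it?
Bug: JOIN with no ON clause produces a cartesian product; every novels row pairs with every authors row

Fix: Specify the join condition linking the foreign key to the parent id

Corrected query:
SELECT c.id, p.name, c.sales FROM authors p JOIN novels c ON c.author_id = p.id

Result:
id | name    | sales
---+---------+------
1  | Tolkien | 14338
2  | Austen  | 77423
3  | Tolkien | 17474
4  | Tolkien | 2753 
5  | Austen  | 24543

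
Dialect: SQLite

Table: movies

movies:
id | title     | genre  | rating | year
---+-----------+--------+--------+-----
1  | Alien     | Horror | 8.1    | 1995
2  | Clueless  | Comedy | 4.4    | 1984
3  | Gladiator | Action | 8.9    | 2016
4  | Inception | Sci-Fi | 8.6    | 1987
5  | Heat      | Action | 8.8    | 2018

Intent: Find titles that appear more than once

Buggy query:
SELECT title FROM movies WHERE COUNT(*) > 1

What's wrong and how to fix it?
Bug: WHERE can't reference COUNT(*); aggregates are computed after WHERE

Fix: Group first, then use HAVING for the count condition

Corrected query:
SELECT title FROM movies GROUP BY title HAVING COUNT(*) > 1

Result:
(no rows)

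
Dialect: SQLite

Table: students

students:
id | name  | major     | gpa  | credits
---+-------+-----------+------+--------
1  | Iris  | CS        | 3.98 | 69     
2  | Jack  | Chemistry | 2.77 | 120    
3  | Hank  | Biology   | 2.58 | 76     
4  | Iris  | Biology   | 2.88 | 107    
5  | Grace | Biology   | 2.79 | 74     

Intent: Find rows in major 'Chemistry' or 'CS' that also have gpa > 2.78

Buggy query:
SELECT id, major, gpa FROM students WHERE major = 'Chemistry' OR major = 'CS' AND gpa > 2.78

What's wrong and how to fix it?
Bug: Without parentheses, AND is evaluated before OR, so the gpa filter only applies to the 'CS' branch

Fix: Group the OR with parentheses (or use IN), then AND the threshold

Corrected query:
SELECT id, major, gpa FROM students WHERE (major = 'Chemistry' OR major = 'CS') AND gpa > 2.78

Result:
id | major | gpa 
---+-------+-----
1  | CS    | 3.98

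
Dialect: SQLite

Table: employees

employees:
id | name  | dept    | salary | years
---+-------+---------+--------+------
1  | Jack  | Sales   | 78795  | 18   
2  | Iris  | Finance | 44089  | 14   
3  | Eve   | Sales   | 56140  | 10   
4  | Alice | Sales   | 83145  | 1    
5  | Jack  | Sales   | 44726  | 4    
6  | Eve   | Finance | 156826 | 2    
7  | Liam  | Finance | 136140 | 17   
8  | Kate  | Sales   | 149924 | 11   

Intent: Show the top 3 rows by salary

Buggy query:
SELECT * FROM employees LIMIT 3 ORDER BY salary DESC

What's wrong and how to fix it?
Bug: ORDER BY cannot follow LIMIT; LIMIT is the final clause

Fix: Sort with ORDER BY, then apply LIMIT

Corrected query:
SELECT * FROM employees ORDER BY salary DESC LIMIT 3

Result:
id | name | dept    | salary | years
---+------+---------+--------+------
6  | Eve  | Finance | 156826 | 2    
8  | Kate | Sales   | 149924 | 11   
7  | Liam | Finance | 136140 | 17   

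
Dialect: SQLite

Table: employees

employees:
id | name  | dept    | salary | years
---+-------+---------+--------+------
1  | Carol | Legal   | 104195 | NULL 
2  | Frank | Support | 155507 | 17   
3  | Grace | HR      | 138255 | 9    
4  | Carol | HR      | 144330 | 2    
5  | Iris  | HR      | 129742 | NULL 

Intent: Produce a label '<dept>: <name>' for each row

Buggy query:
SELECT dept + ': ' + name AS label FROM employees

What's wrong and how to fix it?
Bug: '+' is numeric addition; on text columns SQLite converts them to 0 instead of concatenating

Fix: Replace + with || to concatenate text

Corrected query:
SELECT dept || ': ' || name AS label FROM employees

Result:
label         
--------------
Legal: Carol  
Support: Frank
HR: Grace     
HR: Carol     
HR: Iris      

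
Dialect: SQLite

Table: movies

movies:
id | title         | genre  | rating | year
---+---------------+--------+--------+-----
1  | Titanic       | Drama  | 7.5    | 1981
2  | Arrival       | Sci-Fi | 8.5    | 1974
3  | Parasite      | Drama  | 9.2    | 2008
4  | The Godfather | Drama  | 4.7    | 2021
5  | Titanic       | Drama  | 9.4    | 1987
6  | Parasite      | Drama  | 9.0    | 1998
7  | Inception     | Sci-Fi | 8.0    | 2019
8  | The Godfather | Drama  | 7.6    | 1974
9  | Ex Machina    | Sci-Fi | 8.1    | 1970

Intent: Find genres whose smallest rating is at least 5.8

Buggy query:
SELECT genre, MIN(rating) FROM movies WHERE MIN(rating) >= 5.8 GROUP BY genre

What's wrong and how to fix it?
Bug: MIN() in WHERE is a misuse of aggregate

Fix: Replace WHERE with HAVING after the GROUP BY

Corrected query:
SELECT genre, MIN(rating) FROM movies GROUP BY genre HAVING MIN(rating) >= 5.8

Result:
genre  | MIN(rating)
-------+------------
Sci-Fi | 8          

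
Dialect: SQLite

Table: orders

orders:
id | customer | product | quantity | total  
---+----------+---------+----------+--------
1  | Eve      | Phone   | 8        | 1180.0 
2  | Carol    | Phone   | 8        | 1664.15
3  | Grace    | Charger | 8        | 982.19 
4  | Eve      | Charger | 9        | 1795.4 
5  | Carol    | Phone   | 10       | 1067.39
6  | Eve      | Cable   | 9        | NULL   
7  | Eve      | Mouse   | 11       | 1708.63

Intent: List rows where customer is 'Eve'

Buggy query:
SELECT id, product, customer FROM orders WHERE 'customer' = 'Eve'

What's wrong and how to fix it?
Bug: 'customer' in single quotes is a string literal, not the column; the comparison is literal-vs-literal and never true

Fix: Remove the quotes around the column name (or use double quotes for an identifier)

Corrected query:
SELECT id, product, customer FROM orders WHERE customer = 'Eve'

Result:
id | product | customer
---+---------+---------
1  | Phone   | Eve     
4  | Charger | Eve     
6  | Cable   | Eve     
7  | Mouse   | Eve     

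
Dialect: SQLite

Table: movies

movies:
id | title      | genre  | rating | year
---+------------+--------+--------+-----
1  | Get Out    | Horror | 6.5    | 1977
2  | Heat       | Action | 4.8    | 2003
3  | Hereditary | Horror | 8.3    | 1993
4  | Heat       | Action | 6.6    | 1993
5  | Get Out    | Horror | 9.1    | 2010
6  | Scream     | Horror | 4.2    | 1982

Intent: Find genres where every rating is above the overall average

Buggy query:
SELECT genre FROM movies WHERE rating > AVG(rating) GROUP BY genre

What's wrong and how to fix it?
Bug: AVG() is an aggregate; it can't sit directly in WHERE

Fix: Use a subquery for AVG and a HAVING MIN(...) filter so the condition holds for every row in the group

Corrected query:
SELECT genre FROM movies GROUP BY genre HAVING MIN(rating) > (SELECT AVG(rating) FROM movies)

Result:
(no rows)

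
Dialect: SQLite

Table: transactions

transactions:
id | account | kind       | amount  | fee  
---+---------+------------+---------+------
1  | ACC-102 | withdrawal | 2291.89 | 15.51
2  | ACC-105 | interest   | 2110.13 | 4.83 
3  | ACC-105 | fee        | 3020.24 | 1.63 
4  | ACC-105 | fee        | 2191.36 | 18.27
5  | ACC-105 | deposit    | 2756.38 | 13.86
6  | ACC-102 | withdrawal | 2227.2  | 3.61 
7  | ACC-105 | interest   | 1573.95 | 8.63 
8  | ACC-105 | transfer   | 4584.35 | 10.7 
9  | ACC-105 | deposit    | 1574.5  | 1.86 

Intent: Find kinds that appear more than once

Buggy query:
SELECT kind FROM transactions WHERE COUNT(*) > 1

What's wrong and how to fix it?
Bug: WHERE can't reference COUNT(*); aggregates are computed after WHERE

Fix: Group first, then use HAVING for the count condition

Corrected query:
SELECT kind FROM transactions GROUP BY kind HAVING COUNT(*) > 1

Result:
kind      
----------
deposit   
fee       
interest  
withdrawal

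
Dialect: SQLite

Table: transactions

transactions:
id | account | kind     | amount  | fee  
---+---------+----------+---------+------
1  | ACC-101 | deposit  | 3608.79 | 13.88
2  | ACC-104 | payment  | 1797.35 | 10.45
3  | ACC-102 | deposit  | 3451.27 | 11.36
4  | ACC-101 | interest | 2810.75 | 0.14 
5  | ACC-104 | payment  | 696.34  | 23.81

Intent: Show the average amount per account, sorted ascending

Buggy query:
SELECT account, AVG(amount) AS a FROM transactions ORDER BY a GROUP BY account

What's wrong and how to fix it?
Bug: GROUP BY must precede ORDER BY

Fix: Move ORDER BY to the end, after GROUP BY

Corrected query:
SELECT account, AVG(amount) AS a FROM transactions GROUP BY account ORDER BY a

Result:
account | a       
--------+---------
ACC-104 | 1246.845
ACC-101 | 3209.77 
ACC-102 | 3451.27 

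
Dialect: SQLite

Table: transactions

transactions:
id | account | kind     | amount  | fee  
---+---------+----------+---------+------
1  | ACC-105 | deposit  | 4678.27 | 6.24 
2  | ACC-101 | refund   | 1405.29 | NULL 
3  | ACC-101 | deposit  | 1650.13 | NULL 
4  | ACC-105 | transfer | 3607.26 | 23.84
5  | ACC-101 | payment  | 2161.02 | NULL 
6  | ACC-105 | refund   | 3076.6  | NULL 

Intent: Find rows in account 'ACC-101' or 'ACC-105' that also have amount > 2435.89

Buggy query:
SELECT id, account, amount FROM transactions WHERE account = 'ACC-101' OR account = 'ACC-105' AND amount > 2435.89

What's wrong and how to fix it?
Bug: Without parentheses, AND is evaluated before OR, so the amount filter only applies to the 'ACC-105' branch

Fix: Group the OR with parentheses (or use IN), then AND the threshold

Corrected query:
SELECT id, account, amount FROM transactions WHERE (account = 'ACC-101' OR account = 'ACC-105') AND amount > 2435.89

Result:
id | account | amount 
---+---------+--------
1  | ACC-105 | 4678.27
4  | ACC-105 | 3607.26
6  | ACC-105 | 3076.6 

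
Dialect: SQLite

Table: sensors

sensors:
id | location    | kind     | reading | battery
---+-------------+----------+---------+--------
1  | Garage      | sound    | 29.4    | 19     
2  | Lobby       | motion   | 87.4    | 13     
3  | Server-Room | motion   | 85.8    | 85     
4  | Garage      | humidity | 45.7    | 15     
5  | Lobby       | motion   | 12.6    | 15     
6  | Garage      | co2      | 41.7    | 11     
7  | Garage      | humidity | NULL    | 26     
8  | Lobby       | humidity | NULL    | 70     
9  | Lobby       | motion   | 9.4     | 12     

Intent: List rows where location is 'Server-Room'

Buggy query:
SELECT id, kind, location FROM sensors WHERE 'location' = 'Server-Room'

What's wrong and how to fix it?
Bug: Single quotes denote string literals in SQL; the column name is being compared as a constant string

Fix: Reference the column as location without single quotes

Corrected query:
SELECT id, kind, location FROM sensors WHERE location = 'Server-Room'

Result:
id | kind   | location   
---+--------+------------
3  | motion | Server-Room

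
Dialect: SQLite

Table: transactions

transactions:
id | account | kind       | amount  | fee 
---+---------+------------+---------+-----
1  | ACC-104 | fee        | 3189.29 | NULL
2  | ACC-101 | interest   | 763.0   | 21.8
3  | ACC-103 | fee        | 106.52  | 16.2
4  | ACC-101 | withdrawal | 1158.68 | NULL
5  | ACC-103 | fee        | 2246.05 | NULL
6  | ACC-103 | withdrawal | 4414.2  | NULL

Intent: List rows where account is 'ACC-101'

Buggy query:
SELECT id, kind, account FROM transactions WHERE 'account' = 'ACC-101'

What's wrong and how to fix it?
Bug: Single quotes denote string literals in SQL; the column name is being compared as a constant string

Fix: Reference the column as account without single quotes

Corrected query:
SELECT id, kind, account FROM transactions WHERE account = 'ACC-101'

Result:
id | kind       | account
---+------------+--------
2  | interest   | ACC-101
4  | withdrawal | ACC-101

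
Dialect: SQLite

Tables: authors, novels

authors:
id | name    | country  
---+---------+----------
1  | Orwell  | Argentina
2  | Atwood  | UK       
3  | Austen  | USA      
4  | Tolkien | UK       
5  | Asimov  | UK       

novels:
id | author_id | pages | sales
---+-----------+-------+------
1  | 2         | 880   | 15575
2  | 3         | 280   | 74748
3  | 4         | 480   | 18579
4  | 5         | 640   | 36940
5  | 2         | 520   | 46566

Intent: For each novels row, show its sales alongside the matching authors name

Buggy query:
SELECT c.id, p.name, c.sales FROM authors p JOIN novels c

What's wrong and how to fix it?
Bug: Missing join condition: each novels row is matched to all authors rows instead of just its own

Fix: Add ON c.author_id = p.id to the JOIN

Corrected query:
SELECT c.id, p.name, c.sales FROM authors p JOIN novels c ON c.author_id = p.id

Result:
id | name    | sales
---+---------+------
1  | Atwood  | 15575
2  | Austen  | 74748
3  | Tolkien | 18579
4  | Asimov  | 36940
5  | Atwood  | 46566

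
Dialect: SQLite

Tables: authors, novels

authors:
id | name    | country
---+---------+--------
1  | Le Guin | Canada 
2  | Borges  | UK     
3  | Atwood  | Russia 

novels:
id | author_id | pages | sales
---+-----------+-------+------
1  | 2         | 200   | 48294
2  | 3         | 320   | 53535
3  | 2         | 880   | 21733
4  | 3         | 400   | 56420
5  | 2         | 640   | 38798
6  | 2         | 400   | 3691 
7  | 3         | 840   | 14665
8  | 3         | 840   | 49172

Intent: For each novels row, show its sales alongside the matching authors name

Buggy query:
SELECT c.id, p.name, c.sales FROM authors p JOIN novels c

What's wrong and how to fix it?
Bug: Missing join condition: each novels row is matched to all authors rows instead of just its own

Fix: Specify the join condition linking the foreign key to the parent id

Corrected query:
SELECT c.id, p.name, c.sales FROM authors p JOIN novels c ON c.author_id = p.id

Result:
id | name   | sales
---+--------+------
1  | Borges | 48294
2  | Atwood | 53535
3  | Borges | 21733
4  | Atwood | 56420
5  | Borges | 38798
6  | Borges | 3691 
7  | Atwood | 14665
8  | Atwood | 49172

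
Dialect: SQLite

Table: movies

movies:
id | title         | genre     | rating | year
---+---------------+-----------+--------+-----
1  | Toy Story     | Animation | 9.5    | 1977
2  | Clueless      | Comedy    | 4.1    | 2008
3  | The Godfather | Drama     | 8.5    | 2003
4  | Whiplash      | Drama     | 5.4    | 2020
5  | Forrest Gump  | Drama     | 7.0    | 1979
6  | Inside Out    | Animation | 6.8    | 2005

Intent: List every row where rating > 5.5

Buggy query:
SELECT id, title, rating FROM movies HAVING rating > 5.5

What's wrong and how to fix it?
Bug: HAVING filters the output of aggregation, but this query has no GROUP BY and no aggregate functions, so SQLite rejects it (HAVING clause on a non-aggregate query); the condition here is per row

Fix: Replace HAVING with WHERE since the condition applies to individual rows

Corrected query:
SELECT id, title, rating FROM movies WHERE rating > 5.5

Result:
id | title         | rating
---+---------------+-------
1  | Toy Story     | 9.5   
3  | The Godfather | 8.5   
5  | Forrest Gump  | 7     
6  | Inside Out    | 6.8   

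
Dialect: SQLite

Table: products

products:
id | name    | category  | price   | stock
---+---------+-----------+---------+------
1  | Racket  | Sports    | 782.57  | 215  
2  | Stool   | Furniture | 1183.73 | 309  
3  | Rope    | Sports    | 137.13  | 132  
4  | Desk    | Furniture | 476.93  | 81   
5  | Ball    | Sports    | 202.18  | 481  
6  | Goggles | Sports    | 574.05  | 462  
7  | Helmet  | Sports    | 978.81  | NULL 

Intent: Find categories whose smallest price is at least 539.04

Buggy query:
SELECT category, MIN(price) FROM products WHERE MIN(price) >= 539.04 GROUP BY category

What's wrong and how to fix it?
Bug: Aggregates like MIN are computed per group after WHERE runs

Fix: Replace WHERE with HAVING after the GROUP BY

Corrected query:
SELECT category, MIN(price) FROM products GROUP BY category HAVING MIN(price) >= 539.04

Result:
(no rows)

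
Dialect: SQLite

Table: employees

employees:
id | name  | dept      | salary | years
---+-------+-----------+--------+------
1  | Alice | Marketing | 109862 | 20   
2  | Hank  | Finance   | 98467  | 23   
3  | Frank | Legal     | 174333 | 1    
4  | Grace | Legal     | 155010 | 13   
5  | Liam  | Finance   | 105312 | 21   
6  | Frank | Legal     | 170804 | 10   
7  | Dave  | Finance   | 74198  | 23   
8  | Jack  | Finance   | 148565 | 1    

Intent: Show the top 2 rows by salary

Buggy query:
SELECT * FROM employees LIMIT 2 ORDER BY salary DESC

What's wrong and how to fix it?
Bug: LIMIT must come after ORDER BY

Fix: Sort with ORDER BY, then apply LIMIT

Corrected query:
SELECT * FROM employees ORDER BY salary DESC LIMIT 2

Result:
id | name  | dept  | salary | years
---+-------+-------+--------+------
3  | Frank | Legal | 174333 | 1    
6  | Frank | Legal | 170804 | 10   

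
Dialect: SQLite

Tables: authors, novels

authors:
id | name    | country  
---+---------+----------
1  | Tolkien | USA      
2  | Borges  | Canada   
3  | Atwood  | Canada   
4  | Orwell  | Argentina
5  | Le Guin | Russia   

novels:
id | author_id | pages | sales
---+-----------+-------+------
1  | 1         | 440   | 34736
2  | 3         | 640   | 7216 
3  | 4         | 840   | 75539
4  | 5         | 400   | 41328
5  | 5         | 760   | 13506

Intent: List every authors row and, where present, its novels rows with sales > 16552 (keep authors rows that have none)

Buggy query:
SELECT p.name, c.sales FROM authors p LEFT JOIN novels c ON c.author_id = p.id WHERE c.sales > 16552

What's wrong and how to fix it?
Bug: Filtering c.sales in WHERE discards the NULL rows produced by LEFT JOIN, turning it into an inner join

Fix: Put 'c.sales > 16552' in the JOIN's ON clause instead of WHERE

Corrected query:
SELECT p.name, c.sales FROM authors p LEFT JOIN novels c ON c.author_id = p.id AND c.sales > 16552

Result:
name    | sales
--------+------
Tolkien | 34736
Borges  | NULL 
Atwood  | NULL 
Orwell  | 75539
Le Guin | 41328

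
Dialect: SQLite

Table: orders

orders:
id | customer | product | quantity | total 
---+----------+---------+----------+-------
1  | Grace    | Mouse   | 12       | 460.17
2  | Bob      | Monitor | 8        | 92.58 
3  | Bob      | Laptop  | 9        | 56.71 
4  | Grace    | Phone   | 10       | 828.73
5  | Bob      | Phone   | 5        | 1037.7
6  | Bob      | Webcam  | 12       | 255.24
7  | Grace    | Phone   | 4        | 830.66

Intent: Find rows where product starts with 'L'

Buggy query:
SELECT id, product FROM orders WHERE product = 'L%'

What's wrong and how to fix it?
Bug: '=' compares the literal string including the % character; pattern matching needs LIKE

Fix: Use LIKE for wildcard pattern matching

Corrected query:
SELECT id, product FROM orders WHERE product LIKE 'L%'

Result:
id | product
---+--------
3  | Laptop 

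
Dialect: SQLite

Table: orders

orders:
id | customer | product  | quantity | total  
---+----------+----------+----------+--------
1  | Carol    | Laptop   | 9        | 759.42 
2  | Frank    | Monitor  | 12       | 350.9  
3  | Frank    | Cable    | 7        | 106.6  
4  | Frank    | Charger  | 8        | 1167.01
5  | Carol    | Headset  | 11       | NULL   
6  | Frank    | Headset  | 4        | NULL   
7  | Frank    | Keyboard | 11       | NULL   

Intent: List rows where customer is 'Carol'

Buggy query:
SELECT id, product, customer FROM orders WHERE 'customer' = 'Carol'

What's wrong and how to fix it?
Bug: 'customer' in single quotes is a string literal, not the column; the comparison is literal-vs-literal and never true

Fix: Remove the quotes around the column name (or use double quotes for an identifier)

Corrected query:
SELECT id, product, customer FROM orders WHERE customer = 'Carol'

Result:
id | product | customer
---+---------+---------
1  | Laptop  | Carol   
5  | Headset | Carol   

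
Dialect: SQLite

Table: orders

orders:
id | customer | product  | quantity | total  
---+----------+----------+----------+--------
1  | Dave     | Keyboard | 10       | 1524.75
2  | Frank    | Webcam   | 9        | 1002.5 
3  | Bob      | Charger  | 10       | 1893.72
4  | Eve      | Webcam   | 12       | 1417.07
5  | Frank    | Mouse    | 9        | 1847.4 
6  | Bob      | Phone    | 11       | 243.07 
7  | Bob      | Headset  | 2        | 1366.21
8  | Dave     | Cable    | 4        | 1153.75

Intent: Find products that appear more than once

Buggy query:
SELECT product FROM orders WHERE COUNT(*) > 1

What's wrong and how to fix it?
Bug: WHERE can't reference COUNT(*); aggregates are computed after WHERE

Fix: GROUP BY product, then filter groups with HAVING COUNT(*) > 1

Corrected query:
SELECT product FROM orders GROUP BY product HAVING COUNT(*) > 1

Result:
product
-------
Webcam 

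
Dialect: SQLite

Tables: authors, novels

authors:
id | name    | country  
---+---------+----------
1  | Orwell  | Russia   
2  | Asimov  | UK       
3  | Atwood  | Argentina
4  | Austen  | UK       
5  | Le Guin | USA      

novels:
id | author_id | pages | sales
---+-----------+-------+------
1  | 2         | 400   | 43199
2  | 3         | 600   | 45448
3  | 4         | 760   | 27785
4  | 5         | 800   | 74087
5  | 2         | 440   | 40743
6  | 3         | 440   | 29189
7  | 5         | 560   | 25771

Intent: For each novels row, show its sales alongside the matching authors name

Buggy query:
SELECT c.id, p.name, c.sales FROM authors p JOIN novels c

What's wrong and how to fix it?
Bug: JOIN with no ON clause produces a cartesian product; every novels row pairs with every authors row

Fix: Specify the join condition linking the foreign key to the parent id

Corrected query:
SELECT c.id, p.name, c.sales FROM authors p JOIN novels c ON c.author_id = p.id

Result:
id | name    | sales
---+---------+------
1  | Asimov  | 43199
2  | Atwood  | 45448
3  | Austen  | 27785
4  | Le Guin | 74087
5  | Asimov  | 40743
6  | Atwood  | 29189
7  | Le Guin | 25771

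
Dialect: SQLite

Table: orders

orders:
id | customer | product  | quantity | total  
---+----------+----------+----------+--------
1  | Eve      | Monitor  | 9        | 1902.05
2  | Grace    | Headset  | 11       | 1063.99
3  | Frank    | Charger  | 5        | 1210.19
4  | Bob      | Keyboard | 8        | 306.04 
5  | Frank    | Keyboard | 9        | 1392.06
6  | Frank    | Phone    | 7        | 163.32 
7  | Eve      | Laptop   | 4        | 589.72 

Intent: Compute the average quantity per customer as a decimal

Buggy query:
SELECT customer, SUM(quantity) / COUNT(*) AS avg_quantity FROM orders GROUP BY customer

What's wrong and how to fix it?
Bug: Both operands are integers, so '/' performs integer division and truncates

Fix: Cast one side to REAL so the division keeps the fractional part

Corrected query:
SELECT customer, SUM(quantity) * 1.0 / COUNT(*) AS avg_quantity FROM orders GROUP BY customer

Result:
customer | avg_quantity
---------+-------------
Bob      | 8           
Eve      | 6.5         
Frank    | 7           
Grace    | 11          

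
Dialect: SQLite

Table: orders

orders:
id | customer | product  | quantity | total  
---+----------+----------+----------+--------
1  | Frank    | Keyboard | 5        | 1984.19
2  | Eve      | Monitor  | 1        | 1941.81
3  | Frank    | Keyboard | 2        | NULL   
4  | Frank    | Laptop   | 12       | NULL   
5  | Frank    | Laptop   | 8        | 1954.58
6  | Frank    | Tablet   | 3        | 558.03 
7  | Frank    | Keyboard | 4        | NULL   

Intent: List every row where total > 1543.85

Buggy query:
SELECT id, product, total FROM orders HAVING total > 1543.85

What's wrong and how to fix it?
Bug: This is a non-aggregate query (no GROUP BY, no aggregates), so in SQLite the HAVING clause is invalid here; a row-level condition belongs in WHERE

Fix: Use WHERE for row-level filtering

Corrected query:
SELECT id, product, total FROM orders WHERE total > 1543.85

Result:
id | product  | total  
---+----------+--------
1  | Keyboard | 1984.19
2  | Monitor  | 1941.81
5  | Laptop   | 1954.58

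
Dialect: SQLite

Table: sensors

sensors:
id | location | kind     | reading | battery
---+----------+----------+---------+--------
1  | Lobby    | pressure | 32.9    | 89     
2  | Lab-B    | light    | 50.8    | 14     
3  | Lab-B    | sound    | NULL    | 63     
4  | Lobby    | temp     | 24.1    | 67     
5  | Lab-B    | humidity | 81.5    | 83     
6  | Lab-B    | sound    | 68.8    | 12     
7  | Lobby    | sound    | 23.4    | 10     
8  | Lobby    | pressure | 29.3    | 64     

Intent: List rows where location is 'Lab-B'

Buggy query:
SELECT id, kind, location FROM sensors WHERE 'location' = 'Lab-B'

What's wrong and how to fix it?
Bug: Single quotes denote string literals in SQL; the column name is being compared as a constant string

Fix: Reference the column as location without single quotes

Corrected query:
SELECT id, kind, location FROM sensors WHERE location = 'Lab-B'

Result:
id | kind     | location
---+----------+---------
2  | light    | Lab-B   
3  | sound    | Lab-B   
5  | humidity | Lab-B   
6  | sound    | Lab-B   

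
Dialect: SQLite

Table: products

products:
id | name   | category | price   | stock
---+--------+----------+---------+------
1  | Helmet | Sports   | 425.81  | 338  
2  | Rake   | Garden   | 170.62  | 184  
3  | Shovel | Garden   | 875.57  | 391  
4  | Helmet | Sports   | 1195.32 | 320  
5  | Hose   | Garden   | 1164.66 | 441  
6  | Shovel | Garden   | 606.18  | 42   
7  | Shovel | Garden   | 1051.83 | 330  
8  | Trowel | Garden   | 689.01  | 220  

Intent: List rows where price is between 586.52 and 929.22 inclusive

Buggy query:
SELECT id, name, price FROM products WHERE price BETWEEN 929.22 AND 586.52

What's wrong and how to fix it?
Bug: BETWEEN expects the lower bound first; with 929.22 AND 586.52 the range is empty

Fix: Write BETWEEN 586.52 AND 929.22

Corrected query:
SELECT id, name, price FROM products WHERE price BETWEEN 586.52 AND 929.22

Result:
id | name   | price 
---+--------+-------
3  | Shovel | 875.57
6  | Shovel | 606.18
8  | Trowel | 689.01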